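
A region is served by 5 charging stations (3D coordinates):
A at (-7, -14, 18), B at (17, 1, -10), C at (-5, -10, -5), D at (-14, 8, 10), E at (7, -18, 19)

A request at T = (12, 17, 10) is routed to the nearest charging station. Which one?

B

Compare squared distances (the ordering matches that of the actual distances):
|TA|² = (12−(-7))² + (17−(-14))² + (10−18)² = 361 + 961 + 64 = 1386
|TB|² = (12−17)² + (17−1)² + (10−(-10))² = 25 + 256 + 400 = 681
|TC|² = (12−(-5))² + (17−(-10))² + (10−(-5))² = 289 + 729 + 225 = 1243
|TD|² = (12−(-14))² + (17−8)² + (10−10)² = 676 + 81 + 0 = 757
|TE|² = (12−7)² + (17−(-18))² + (10−19)² = 25 + 1225 + 81 = 1331
The smallest is to B, so T lies in the Voronoi region of B.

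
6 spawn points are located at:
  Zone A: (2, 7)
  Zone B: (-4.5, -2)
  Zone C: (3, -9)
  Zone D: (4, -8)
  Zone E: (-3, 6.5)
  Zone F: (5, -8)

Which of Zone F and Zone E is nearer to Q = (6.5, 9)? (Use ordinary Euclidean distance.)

Compare squared distances:
d²(Q, Zone F) = (6.5−5)² + (9−(-8))² = 2.25 + 289 = 291.25
d²(Q, Zone E) = (6.5−(-3))² + (9−6.5)² = 90.25 + 6.25 = 96.5
291.25 > 96.5, so Zone E is closer.

Zone E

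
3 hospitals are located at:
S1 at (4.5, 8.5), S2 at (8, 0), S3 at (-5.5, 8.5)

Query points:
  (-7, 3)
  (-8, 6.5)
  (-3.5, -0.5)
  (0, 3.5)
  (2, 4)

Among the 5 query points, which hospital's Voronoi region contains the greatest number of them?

(-7, 3) — d² to each: S1:162.5, S2:234, S3:32.5 → nearest is S3
(-8, 6.5) — d² to each: S1:160.25, S2:298.25, S3:10.25 → nearest is S3
(-3.5, -0.5) — d² to each: S1:145, S2:132.5, S3:85 → nearest is S3
(0, 3.5) — d² to each: S1:45.25, S2:76.25, S3:55.25 → nearest is S1
(2, 4) — d² to each: S1:26.5, S2:52, S3:76.5 → nearest is S1
Tally — S1:2, S3:3. S3 captures the most (3).

S3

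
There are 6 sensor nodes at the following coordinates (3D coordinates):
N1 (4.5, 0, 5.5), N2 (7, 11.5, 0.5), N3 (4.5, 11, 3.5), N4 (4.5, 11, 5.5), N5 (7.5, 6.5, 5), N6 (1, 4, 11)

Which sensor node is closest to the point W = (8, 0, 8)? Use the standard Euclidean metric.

N1

Squared Euclidean distances:
|WN1|² = 12.25 + 0 + 6.25 = 18.5
|WN2|² = 1 + 132.25 + 56.25 = 189.5
|WN3|² = 12.25 + 121 + 20.25 = 153.5
|WN4|² = 12.25 + 121 + 6.25 = 139.5
|WN5|² = 0.25 + 42.25 + 9 = 51.5
|WN6|² = 49 + 16 + 9 = 74
The smallest is to N1, so W lies in the Voronoi region of N1.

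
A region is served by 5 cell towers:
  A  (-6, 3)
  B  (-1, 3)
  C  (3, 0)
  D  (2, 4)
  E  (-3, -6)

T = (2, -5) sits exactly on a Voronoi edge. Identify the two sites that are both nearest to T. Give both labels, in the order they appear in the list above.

Squared distances from T to each site:
|TA|² = (2−(-6))² + (-5−3)² = 64 + 64 = 128
|TB|² = (2−(-1))² + (-5−3)² = 9 + 64 = 73
|TC|² = (2−3)² + (-5−0)² = 1 + 25 = 26
|TD|² = (2−2)² + (-5−4)² = 0 + 81 = 81
|TE|² = (2−(-3))² + (-5−(-6))² = 25 + 1 = 26
T is equidistant from C and E (both at squared distance 26), and every other site is strictly farther — so T lies on the C–E Voronoi edge.

C and E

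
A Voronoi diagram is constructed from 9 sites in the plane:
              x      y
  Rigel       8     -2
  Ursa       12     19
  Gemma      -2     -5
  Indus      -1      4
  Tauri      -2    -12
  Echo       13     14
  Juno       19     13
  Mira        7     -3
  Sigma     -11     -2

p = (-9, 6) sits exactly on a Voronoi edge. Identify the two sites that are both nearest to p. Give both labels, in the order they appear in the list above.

Squared distances from p to each site:
d²(p, Rigel) = (-9−8)² + (6−(-2))² = 289 + 64 = 353
d²(p, Ursa) = (-9−12)² + (6−19)² = 441 + 169 = 610
d²(p, Gemma) = (-9−(-2))² + (6−(-5))² = 49 + 121 = 170
d²(p, Indus) = (-9−(-1))² + (6−4)² = 64 + 4 = 68
d²(p, Tauri) = (-9−(-2))² + (6−(-12))² = 49 + 324 = 373
d²(p, Echo) = (-9−13)² + (6−14)² = 484 + 64 = 548
d²(p, Juno) = (-9−19)² + (6−13)² = 784 + 49 = 833
d²(p, Mira) = (-9−7)² + (6−(-3))² = 256 + 81 = 337
d²(p, Sigma) = (-9−(-11))² + (6−(-2))² = 4 + 64 = 68
p is equidistant from Indus and Sigma (both at squared distance 68), and every other site is strictly farther — so p lies on the Indus–Sigma Voronoi edge.

Indus and Sigma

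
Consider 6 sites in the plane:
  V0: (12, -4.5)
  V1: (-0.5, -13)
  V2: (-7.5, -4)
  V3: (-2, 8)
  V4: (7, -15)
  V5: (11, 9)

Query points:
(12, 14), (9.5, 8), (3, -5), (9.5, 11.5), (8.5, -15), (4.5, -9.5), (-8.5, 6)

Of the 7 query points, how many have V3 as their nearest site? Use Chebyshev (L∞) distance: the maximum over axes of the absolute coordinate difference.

1

(12, 14) — d to each: V0:18.5, V1:27, V2:19.5, V3:14, V4:29, V5:5 → nearest is V5
(9.5, 8) — d to each: V0:12.5, V1:21, V2:17, V3:11.5, V4:23, V5:1.5 → nearest is V5
(3, -5) — d to each: V0:9, V1:8, V2:10.5, V3:13, V4:10, V5:14 → nearest is V1
(9.5, 11.5) — d to each: V0:16, V1:24.5, V2:17, V3:11.5, V4:26.5, V5:2.5 → nearest is V5
(8.5, -15) — d to each: V0:10.5, V1:9, V2:16, V3:23, V4:1.5, V5:24 → nearest is V4
(4.5, -9.5) — d to each: V0:7.5, V1:5, V2:12, V3:17.5, V4:5.5, V5:18.5 → nearest is V1
(-8.5, 6) — d to each: V0:20.5, V1:19, V2:10, V3:6.5, V4:21, V5:19.5 → nearest is V3
1 of the 7 points has V3 as nearest.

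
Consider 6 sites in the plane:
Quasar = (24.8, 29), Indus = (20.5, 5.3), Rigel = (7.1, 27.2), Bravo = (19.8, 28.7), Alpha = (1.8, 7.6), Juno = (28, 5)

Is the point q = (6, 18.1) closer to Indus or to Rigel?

Compare squared distances:
d²(q, Indus) = (6−20.5)² + (18.1−5.3)² = 210.25 + 163.84 = 374.09
d²(q, Rigel) = (6−7.1)² + (18.1−27.2)² = 1.21 + 82.81 = 84.02
374.09 > 84.02, so Rigel is closer.

Rigel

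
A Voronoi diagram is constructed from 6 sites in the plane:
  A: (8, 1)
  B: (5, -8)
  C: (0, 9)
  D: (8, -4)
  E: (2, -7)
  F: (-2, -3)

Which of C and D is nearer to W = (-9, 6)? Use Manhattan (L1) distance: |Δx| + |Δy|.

C

d(W,C) = |-9−0| + |6−9| = 9 + 3 = 12
d(W,D) = |-9−8| + |6−(-4)| = 17 + 10 = 27
12 < 27, so C is closer.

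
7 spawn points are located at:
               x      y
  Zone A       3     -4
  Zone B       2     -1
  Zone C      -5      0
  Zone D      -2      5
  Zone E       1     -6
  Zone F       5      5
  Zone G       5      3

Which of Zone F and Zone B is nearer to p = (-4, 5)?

Zone B

Compare squared distances:
d²(p, Zone F) = (-4−5)² + (5−5)² = 81 + 0 = 81
d²(p, Zone B) = (-4−2)² + (5−(-1))² = 36 + 36 = 72
81 > 72, so Zone B is closer.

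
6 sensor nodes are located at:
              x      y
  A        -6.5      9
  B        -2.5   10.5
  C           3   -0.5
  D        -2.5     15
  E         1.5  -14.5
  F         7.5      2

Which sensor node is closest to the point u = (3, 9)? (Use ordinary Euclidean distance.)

B

Compare squared distances (the ordering matches that of the actual distances):
|uA|² = (3−(-6.5))² + (9−9)² = 90.25 + 0 = 90.25
|uB|² = (3−(-2.5))² + (9−10.5)² = 30.25 + 2.25 = 32.5
|uC|² = (3−3)² + (9−(-0.5))² = 0 + 90.25 = 90.25
|uD|² = (3−(-2.5))² + (9−15)² = 30.25 + 36 = 66.25
|uE|² = (3−1.5)² + (9−(-14.5))² = 2.25 + 552.25 = 554.5
|uF|² = (3−7.5)² + (9−2)² = 20.25 + 49 = 69.25
The smallest is to B, so u lies in the Voronoi region of B.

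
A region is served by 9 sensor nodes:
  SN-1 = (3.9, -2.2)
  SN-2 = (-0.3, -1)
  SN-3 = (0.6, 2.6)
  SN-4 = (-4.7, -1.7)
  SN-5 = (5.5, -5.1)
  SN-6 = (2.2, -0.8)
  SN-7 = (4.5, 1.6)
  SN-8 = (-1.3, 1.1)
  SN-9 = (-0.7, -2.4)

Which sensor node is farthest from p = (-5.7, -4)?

Since √ is increasing, it suffices to compare squared distances:
d²(p, SN-1) = (-5.7−3.9)² + (-4−(-2.2))² = 92.16 + 3.24 = 95.4
d²(p, SN-2) = (-5.7−(-0.3))² + (-4−(-1))² = 29.16 + 9 = 38.16
d²(p, SN-3) = (-5.7−0.6)² + (-4−2.6)² = 39.69 + 43.56 = 83.25
d²(p, SN-4) = (-5.7−(-4.7))² + (-4−(-1.7))² = 1 + 5.29 = 6.29
d²(p, SN-5) = (-5.7−5.5)² + (-4−(-5.1))² = 125.44 + 1.21 = 126.65
d²(p, SN-6) = (-5.7−2.2)² + (-4−(-0.8))² = 62.41 + 10.24 = 72.65
d²(p, SN-7) = (-5.7−4.5)² + (-4−1.6)² = 104.04 + 31.36 = 135.4
d²(p, SN-8) = (-5.7−(-1.3))² + (-4−1.1)² = 19.36 + 26.01 = 45.37
d²(p, SN-9) = (-5.7−(-0.7))² + (-4−(-2.4))² = 25 + 2.56 = 27.56
The largest is to SN-7.

SN-7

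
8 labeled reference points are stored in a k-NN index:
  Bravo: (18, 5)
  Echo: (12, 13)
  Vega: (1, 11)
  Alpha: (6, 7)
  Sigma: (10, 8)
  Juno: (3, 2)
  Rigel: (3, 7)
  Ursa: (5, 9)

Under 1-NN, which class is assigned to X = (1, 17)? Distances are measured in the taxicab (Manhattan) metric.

Vega

d(X, Bravo) = 17 + 12 = 29
d(X, Echo) = 11 + 4 = 15
d(X, Vega) = 0 + 6 = 6
d(X, Alpha) = 5 + 10 = 15
d(X, Sigma) = 9 + 9 = 18
d(X, Juno) = 2 + 15 = 17
d(X, Rigel) = 2 + 10 = 12
d(X, Ursa) = 4 + 8 = 12
The smallest is to Vega, so X lies in the Voronoi region of Vega.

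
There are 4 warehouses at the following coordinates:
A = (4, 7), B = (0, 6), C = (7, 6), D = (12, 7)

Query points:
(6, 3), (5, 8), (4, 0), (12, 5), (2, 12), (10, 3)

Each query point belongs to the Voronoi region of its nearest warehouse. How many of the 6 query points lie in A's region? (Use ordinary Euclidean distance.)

(6, 3) — d² to each: A:20, B:45, C:10, D:52 → nearest is C
(5, 8) — d² to each: A:2, B:29, C:8, D:50 → nearest is A
(4, 0) — d² to each: A:49, B:52, C:45, D:113 → nearest is C
(12, 5) — d² to each: A:68, B:145, C:26, D:4 → nearest is D
(2, 12) — d² to each: A:29, B:40, C:61, D:125 → nearest is A
(10, 3) — d² to each: A:52, B:109, C:18, D:20 → nearest is C
2 of the 6 points have A as nearest.

2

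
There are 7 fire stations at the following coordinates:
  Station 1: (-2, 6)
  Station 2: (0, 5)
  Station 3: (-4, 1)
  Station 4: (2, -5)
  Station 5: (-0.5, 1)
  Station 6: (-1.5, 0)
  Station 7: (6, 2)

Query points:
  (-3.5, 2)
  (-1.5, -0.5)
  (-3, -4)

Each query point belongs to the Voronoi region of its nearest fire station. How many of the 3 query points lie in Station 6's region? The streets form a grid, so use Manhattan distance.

2

(-3.5, 2) — d to each: Station 1:5.5, Station 2:6.5, Station 3:1.5, Station 4:12.5, Station 5:4, Station 6:4, Station 7:9.5 → nearest is Station 3
(-1.5, -0.5) — d to each: Station 1:7, Station 2:7, Station 3:4, Station 4:8, Station 5:2.5, Station 6:0.5, Station 7:10 → nearest is Station 6
(-3, -4) — d to each: Station 1:11, Station 2:12, Station 3:6, Station 4:6, Station 5:7.5, Station 6:5.5, Station 7:15 → nearest is Station 6
2 of the 3 points have Station 6 as nearest.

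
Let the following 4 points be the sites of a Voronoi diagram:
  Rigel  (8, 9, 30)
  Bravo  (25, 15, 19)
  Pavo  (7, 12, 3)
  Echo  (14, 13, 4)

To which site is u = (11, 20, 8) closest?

Squared Euclidean distances:
d²(u, Rigel) = (11−8)² + (20−9)² + (8−30)² = 9 + 121 + 484 = 614
d²(u, Bravo) = (11−25)² + (20−15)² + (8−19)² = 196 + 25 + 121 = 342
d²(u, Pavo) = (11−7)² + (20−12)² + (8−3)² = 16 + 64 + 25 = 105
d²(u, Echo) = (11−14)² + (20−13)² + (8−4)² = 9 + 49 + 16 = 74
The smallest is to Echo, so u lies in the Voronoi region of Echo.

Echo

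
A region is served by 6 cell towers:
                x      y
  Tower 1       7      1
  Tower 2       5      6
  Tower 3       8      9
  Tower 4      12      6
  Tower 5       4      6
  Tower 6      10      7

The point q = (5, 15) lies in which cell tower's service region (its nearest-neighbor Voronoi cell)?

Since √ is increasing, it suffices to compare squared distances:
d²(q, Tower 1) = (5−7)² + (15−1)² = 4 + 196 = 200
d²(q, Tower 2) = (5−5)² + (15−6)² = 0 + 81 = 81
d²(q, Tower 3) = (5−8)² + (15−9)² = 9 + 36 = 45
d²(q, Tower 4) = (5−12)² + (15−6)² = 49 + 81 = 130
d²(q, Tower 5) = (5−4)² + (15−6)² = 1 + 81 = 82
d²(q, Tower 6) = (5−10)² + (15−7)² = 25 + 64 = 89
The smallest is to Tower 3, so q lies in the Voronoi region of Tower 3.

Tower 3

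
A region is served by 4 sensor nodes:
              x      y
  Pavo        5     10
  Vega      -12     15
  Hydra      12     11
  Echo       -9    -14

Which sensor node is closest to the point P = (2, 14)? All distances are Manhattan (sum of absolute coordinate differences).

d(P, Pavo) = |2−5| + |14−10| = 3 + 4 = 7
d(P, Vega) = |2−(-12)| + |14−15| = 14 + 1 = 15
d(P, Hydra) = |2−12| + |14−11| = 10 + 3 = 13
d(P, Echo) = |2−(-9)| + |14−(-14)| = 11 + 28 = 39
Pavo is nearest.

Pavo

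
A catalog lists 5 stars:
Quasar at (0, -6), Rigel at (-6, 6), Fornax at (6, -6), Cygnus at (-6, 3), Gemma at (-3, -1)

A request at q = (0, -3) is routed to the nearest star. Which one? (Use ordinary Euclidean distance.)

Squared Euclidean distances:
d²(q, Quasar) = (0−0)² + (-3−(-6))² = 0 + 9 = 9
d²(q, Rigel) = (0−(-6))² + (-3−6)² = 36 + 81 = 117
d²(q, Fornax) = (0−6)² + (-3−(-6))² = 36 + 9 = 45
d²(q, Cygnus) = (0−(-6))² + (-3−3)² = 36 + 36 = 72
d²(q, Gemma) = (0−(-3))² + (-3−(-1))² = 9 + 4 = 13
Quasar is nearest.

Quasar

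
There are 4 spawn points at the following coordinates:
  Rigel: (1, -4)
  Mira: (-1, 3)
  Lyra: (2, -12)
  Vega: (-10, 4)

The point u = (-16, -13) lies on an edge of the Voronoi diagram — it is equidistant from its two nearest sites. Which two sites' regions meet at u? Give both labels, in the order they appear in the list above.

Squared distances from u to each site:
d²(u, Rigel) = (-16−1)² + (-13−(-4))² = 289 + 81 = 370
d²(u, Mira) = (-16−(-1))² + (-13−3)² = 225 + 256 = 481
d²(u, Lyra) = (-16−2)² + (-13−(-12))² = 324 + 1 = 325
d²(u, Vega) = (-16−(-10))² + (-13−4)² = 36 + 289 = 325
u is equidistant from Lyra and Vega (both at squared distance 325), and every other site is strictly farther — so u lies on the Lyra–Vega Voronoi edge.

Lyra and Vega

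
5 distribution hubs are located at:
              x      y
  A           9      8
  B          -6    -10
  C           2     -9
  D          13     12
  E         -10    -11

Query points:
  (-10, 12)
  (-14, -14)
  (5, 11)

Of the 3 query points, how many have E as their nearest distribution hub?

1

(-10, 12) — d² to each: A:377, B:500, C:585, D:529, E:529 → nearest is A
(-14, -14) — d² to each: A:1013, B:80, C:281, D:1405, E:25 → nearest is E
(5, 11) — d² to each: A:25, B:562, C:409, D:65, E:709 → nearest is A
1 of the 3 points has E as nearest.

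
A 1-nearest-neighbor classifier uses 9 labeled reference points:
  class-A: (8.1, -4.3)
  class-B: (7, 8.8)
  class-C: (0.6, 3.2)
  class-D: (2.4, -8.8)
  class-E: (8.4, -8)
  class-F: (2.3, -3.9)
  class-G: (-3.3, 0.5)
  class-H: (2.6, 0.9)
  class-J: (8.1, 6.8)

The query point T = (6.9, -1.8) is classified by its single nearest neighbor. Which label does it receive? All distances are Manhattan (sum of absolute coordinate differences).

d(T, class-A) = 1.2 + 2.5 = 3.7
d(T, class-B) = 0.1 + 10.6 = 10.7
d(T, class-C) = 6.3 + 5 = 11.3
d(T, class-D) = 4.5 + 7 = 11.5
d(T, class-E) = 1.5 + 6.2 = 7.7
d(T, class-F) = 4.6 + 2.1 = 6.7
d(T, class-G) = 10.2 + 2.3 = 12.5
d(T, class-H) = 4.3 + 2.7 = 7
d(T, class-J) = 1.2 + 8.6 = 9.8
Minimum is at class-A.

class-A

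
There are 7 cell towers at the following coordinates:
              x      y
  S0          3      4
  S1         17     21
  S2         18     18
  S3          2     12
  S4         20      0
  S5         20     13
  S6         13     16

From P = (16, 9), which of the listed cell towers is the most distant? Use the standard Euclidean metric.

Since √ is increasing, it suffices to compare squared distances:
|PS0|² = (16−3)² + (9−4)² = 169 + 25 = 194
|PS1|² = (16−17)² + (9−21)² = 1 + 144 = 145
|PS2|² = (16−18)² + (9−18)² = 4 + 81 = 85
|PS3|² = (16−2)² + (9−12)² = 196 + 9 = 205
|PS4|² = (16−20)² + (9−0)² = 16 + 81 = 97
|PS5|² = (16−20)² + (9−13)² = 16 + 16 = 32
|PS6|² = (16−13)² + (9−16)² = 9 + 49 = 58
The largest is to S3.

S3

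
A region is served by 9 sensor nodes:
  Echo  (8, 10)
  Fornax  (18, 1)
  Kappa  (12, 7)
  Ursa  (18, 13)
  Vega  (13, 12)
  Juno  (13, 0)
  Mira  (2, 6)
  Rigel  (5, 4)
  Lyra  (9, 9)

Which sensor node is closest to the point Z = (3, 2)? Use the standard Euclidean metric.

Squared Euclidean distances:
d²(Z, Echo) = (3−8)² + (2−10)² = 25 + 64 = 89
d²(Z, Fornax) = (3−18)² + (2−1)² = 225 + 1 = 226
d²(Z, Kappa) = (3−12)² + (2−7)² = 81 + 25 = 106
d²(Z, Ursa) = (3−18)² + (2−13)² = 225 + 121 = 346
d²(Z, Vega) = (3−13)² + (2−12)² = 100 + 100 = 200
d²(Z, Juno) = (3−13)² + (2−0)² = 100 + 4 = 104
d²(Z, Mira) = (3−2)² + (2−6)² = 1 + 16 = 17
d²(Z, Rigel) = (3−5)² + (2−4)² = 4 + 4 = 8
d²(Z, Lyra) = (3−9)² + (2−9)² = 36 + 49 = 85
The smallest is to Rigel, so Z lies in the Voronoi region of Rigel.

Rigel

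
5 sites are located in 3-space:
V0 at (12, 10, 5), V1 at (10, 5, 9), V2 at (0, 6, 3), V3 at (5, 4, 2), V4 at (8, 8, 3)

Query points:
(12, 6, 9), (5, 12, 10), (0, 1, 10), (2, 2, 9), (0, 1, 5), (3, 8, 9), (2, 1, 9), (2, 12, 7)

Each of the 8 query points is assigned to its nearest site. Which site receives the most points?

V2

(12, 6, 9) — d² to each: V0:32, V1:5, V2:180, V3:102, V4:56 → nearest is V1
(5, 12, 10) — d² to each: V0:78, V1:75, V2:110, V3:128, V4:74 → nearest is V4
(0, 1, 10) — d² to each: V0:250, V1:117, V2:74, V3:98, V4:162 → nearest is V2
(2, 2, 9) — d² to each: V0:180, V1:73, V2:56, V3:62, V4:108 → nearest is V2
(0, 1, 5) — d² to each: V0:225, V1:132, V2:29, V3:43, V4:117 → nearest is V2
(3, 8, 9) — d² to each: V0:101, V1:58, V2:49, V3:69, V4:61 → nearest is V2
(2, 1, 9) — d² to each: V0:197, V1:80, V2:65, V3:67, V4:121 → nearest is V2
(2, 12, 7) — d² to each: V0:108, V1:117, V2:56, V3:98, V4:68 → nearest is V2
Tally — V1:1, V2:6, V4:1. V2 captures the most (6).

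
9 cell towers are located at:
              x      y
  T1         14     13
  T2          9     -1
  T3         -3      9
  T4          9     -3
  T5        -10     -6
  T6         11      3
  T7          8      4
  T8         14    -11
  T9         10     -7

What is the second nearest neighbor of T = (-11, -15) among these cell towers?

T9

Squared Euclidean distances:
|TT1|² = 625 + 784 = 1409
|TT2|² = 400 + 196 = 596
|TT3|² = 64 + 576 = 640
|TT4|² = 400 + 144 = 544
|TT5|² = 1 + 81 = 82
|TT6|² = 484 + 324 = 808
|TT7|² = 361 + 361 = 722
|TT8|² = 625 + 16 = 641
|TT9|² = 441 + 64 = 505
Sorted ascending: T5, T9, T4, … — the second-nearest is T9.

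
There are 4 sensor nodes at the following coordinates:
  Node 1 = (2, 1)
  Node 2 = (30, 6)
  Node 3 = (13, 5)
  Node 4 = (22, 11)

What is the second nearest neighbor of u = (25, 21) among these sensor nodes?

Since √ is increasing, it suffices to compare squared distances:
d²(u, Node 1) = (25−2)² + (21−1)² = 529 + 400 = 929
d²(u, Node 2) = (25−30)² + (21−6)² = 25 + 225 = 250
d²(u, Node 3) = (25−13)² + (21−5)² = 144 + 256 = 400
d²(u, Node 4) = (25−22)² + (21−11)² = 9 + 100 = 109
Sorted ascending: Node 4, Node 2, Node 3, … — the second-nearest is Node 2.

Node 2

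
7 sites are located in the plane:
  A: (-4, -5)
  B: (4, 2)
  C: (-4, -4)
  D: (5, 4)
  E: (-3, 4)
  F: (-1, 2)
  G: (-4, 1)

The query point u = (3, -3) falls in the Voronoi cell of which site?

Squared Euclidean distances:
|uA|² = (3−(-4))² + (-3−(-5))² = 49 + 4 = 53
|uB|² = (3−4)² + (-3−2)² = 1 + 25 = 26
|uC|² = (3−(-4))² + (-3−(-4))² = 49 + 1 = 50
|uD|² = (3−5)² + (-3−4)² = 4 + 49 = 53
|uE|² = (3−(-3))² + (-3−4)² = 36 + 49 = 85
|uF|² = (3−(-1))² + (-3−2)² = 16 + 25 = 41
|uG|² = (3−(-4))² + (-3−1)² = 49 + 16 = 65
Minimum is at B.

B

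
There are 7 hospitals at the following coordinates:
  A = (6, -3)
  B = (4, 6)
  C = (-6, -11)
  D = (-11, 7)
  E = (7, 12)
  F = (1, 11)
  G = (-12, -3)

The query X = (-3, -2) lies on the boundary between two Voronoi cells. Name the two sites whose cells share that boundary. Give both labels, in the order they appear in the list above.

A and G

Squared distances from X to each site:
|XA|² = (-3−6)² + (-2−(-3))² = 81 + 1 = 82
|XB|² = (-3−4)² + (-2−6)² = 49 + 64 = 113
|XC|² = (-3−(-6))² + (-2−(-11))² = 9 + 81 = 90
|XD|² = (-3−(-11))² + (-2−7)² = 64 + 81 = 145
|XE|² = (-3−7)² + (-2−12)² = 100 + 196 = 296
|XF|² = (-3−1)² + (-2−11)² = 16 + 169 = 185
|XG|² = (-3−(-12))² + (-2−(-3))² = 81 + 1 = 82
X is equidistant from A and G (both at squared distance 82), and every other site is strictly farther — so X lies on the A–G Voronoi edge.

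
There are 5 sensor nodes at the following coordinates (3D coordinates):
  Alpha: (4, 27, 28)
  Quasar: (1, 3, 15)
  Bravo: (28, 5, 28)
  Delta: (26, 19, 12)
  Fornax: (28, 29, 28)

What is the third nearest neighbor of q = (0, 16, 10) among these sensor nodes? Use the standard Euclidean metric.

Since √ is increasing, it suffices to compare squared distances:
d²(q, Alpha) = 16 + 121 + 324 = 461
d²(q, Quasar) = 1 + 169 + 25 = 195
d²(q, Bravo) = 784 + 121 + 324 = 1229
d²(q, Delta) = 676 + 9 + 4 = 689
d²(q, Fornax) = 784 + 169 + 324 = 1277
Sorted ascending: Quasar, Alpha, Delta, Bravo, … — the third-nearest is Delta.

Delta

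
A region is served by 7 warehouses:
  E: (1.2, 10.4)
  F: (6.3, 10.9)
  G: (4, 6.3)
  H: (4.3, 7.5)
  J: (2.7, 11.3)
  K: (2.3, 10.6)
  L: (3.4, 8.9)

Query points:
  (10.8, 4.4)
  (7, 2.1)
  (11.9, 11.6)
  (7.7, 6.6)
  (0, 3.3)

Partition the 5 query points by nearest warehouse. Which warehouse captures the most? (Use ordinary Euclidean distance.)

(10.8, 4.4) — d² to each: E:128.16, F:62.5, G:49.85, H:51.86, J:113.22, K:110.69, L:75.01 → nearest is G
(7, 2.1) — d² to each: E:102.53, F:77.93, G:26.64, H:36.45, J:103.13, K:94.34, L:59.2 → nearest is G
(11.9, 11.6) — d² to each: E:115.93, F:31.85, G:90.5, H:74.57, J:84.73, K:93.16, L:79.54 → nearest is F
(7.7, 6.6) — d² to each: E:56.69, F:20.45, G:13.78, H:12.37, J:47.09, K:45.16, L:23.78 → nearest is H
(0, 3.3) — d² to each: E:51.85, F:97.45, G:25, H:36.13, J:71.29, K:58.58, L:42.92 → nearest is G
Tally — F:1, G:3, H:1. G captures the most (3).

G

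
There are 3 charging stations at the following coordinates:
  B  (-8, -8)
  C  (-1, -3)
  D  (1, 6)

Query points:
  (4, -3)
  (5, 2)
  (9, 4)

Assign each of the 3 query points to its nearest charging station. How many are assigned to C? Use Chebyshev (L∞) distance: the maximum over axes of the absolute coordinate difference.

1

(4, -3) — d to each: B:12, C:5, D:9 → nearest is C
(5, 2) — d to each: B:13, C:6, D:4 → nearest is D
(9, 4) — d to each: B:17, C:10, D:8 → nearest is D
1 of the 3 points has C as nearest.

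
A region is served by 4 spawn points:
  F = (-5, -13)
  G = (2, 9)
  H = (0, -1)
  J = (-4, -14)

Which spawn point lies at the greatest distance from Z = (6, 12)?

J

Squared Euclidean distances:
|ZF|² = (6−(-5))² + (12−(-13))² = 121 + 625 = 746
|ZG|² = (6−2)² + (12−9)² = 16 + 9 = 25
|ZH|² = (6−0)² + (12−(-1))² = 36 + 169 = 205
|ZJ|² = (6−(-4))² + (12−(-14))² = 100 + 676 = 776
The largest is to J.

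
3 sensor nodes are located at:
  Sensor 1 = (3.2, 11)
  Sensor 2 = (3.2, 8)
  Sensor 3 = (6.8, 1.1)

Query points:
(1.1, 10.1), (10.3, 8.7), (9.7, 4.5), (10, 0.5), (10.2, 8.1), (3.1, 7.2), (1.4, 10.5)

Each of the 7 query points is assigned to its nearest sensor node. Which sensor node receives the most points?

(1.1, 10.1) — d² to each: Sensor 1:5.22, Sensor 2:8.82, Sensor 3:113.49 → nearest is Sensor 1
(10.3, 8.7) — d² to each: Sensor 1:55.7, Sensor 2:50.9, Sensor 3:70.01 → nearest is Sensor 2
(9.7, 4.5) — d² to each: Sensor 1:84.5, Sensor 2:54.5, Sensor 3:19.97 → nearest is Sensor 3
(10, 0.5) — d² to each: Sensor 1:156.49, Sensor 2:102.49, Sensor 3:10.6 → nearest is Sensor 3
(10.2, 8.1) — d² to each: Sensor 1:57.41, Sensor 2:49.01, Sensor 3:60.56 → nearest is Sensor 2
(3.1, 7.2) — d² to each: Sensor 1:14.45, Sensor 2:0.65, Sensor 3:50.9 → nearest is Sensor 2
(1.4, 10.5) — d² to each: Sensor 1:3.49, Sensor 2:9.49, Sensor 3:117.52 → nearest is Sensor 1
Tally — Sensor 1:2, Sensor 2:3, Sensor 3:2. Sensor 2 captures the most (3).

Sensor 2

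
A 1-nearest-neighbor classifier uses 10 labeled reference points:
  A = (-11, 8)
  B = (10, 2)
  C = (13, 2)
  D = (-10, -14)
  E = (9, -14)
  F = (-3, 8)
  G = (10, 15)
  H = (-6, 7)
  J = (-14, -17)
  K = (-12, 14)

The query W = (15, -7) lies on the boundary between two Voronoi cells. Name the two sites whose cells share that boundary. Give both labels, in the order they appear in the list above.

C and E

Squared distances from W to each site:
|WA|² = (15−(-11))² + (-7−8)² = 676 + 225 = 901
|WB|² = (15−10)² + (-7−2)² = 25 + 81 = 106
|WC|² = (15−13)² + (-7−2)² = 4 + 81 = 85
|WD|² = (15−(-10))² + (-7−(-14))² = 625 + 49 = 674
|WE|² = (15−9)² + (-7−(-14))² = 36 + 49 = 85
|WF|² = (15−(-3))² + (-7−8)² = 324 + 225 = 549
|WG|² = (15−10)² + (-7−15)² = 25 + 484 = 509
|WH|² = (15−(-6))² + (-7−7)² = 441 + 196 = 637
|WJ|² = (15−(-14))² + (-7−(-17))² = 841 + 100 = 941
|WK|² = (15−(-12))² + (-7−14)² = 729 + 441 = 1170
W is equidistant from C and E (both at squared distance 85), and every other site is strictly farther — so W lies on the C–E Voronoi edge.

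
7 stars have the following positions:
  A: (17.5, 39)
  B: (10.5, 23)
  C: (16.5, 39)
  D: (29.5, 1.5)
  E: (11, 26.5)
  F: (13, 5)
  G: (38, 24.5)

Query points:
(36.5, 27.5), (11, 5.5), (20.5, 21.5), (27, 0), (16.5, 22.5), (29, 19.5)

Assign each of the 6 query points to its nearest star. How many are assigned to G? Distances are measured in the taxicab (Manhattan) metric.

(36.5, 27.5) — d to each: A:30.5, B:30.5, C:31.5, D:33, E:26.5, F:46, G:4.5 → nearest is G
(11, 5.5) — d to each: A:40, B:18, C:39, D:22.5, E:21, F:2.5, G:46 → nearest is F
(20.5, 21.5) — d to each: A:20.5, B:11.5, C:21.5, D:29, E:14.5, F:24, G:20.5 → nearest is B
(27, 0) — d to each: A:48.5, B:39.5, C:49.5, D:4, E:42.5, F:19, G:35.5 → nearest is D
(16.5, 22.5) — d to each: A:17.5, B:6.5, C:16.5, D:34, E:9.5, F:21, G:23.5 → nearest is B
(29, 19.5) — d to each: A:31, B:22, C:32, D:18.5, E:25, F:30.5, G:14 → nearest is G
2 of the 6 points have G as nearest.

2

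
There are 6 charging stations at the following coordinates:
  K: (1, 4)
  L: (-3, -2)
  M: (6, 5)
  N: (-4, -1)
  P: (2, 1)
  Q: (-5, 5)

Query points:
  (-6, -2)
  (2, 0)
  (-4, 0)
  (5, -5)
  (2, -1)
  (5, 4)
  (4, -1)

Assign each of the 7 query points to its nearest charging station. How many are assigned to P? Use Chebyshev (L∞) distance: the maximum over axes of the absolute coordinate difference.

(-6, -2) — d to each: K:7, L:3, M:12, N:2, P:8, Q:7 → nearest is N
(2, 0) — d to each: K:4, L:5, M:5, N:6, P:1, Q:7 → nearest is P
(-4, 0) — d to each: K:5, L:2, M:10, N:1, P:6, Q:5 → nearest is N
(5, -5) — d to each: K:9, L:8, M:10, N:9, P:6, Q:10 → nearest is P
(2, -1) — d to each: K:5, L:5, M:6, N:6, P:2, Q:7 → nearest is P
(5, 4) — d to each: K:4, L:8, M:1, N:9, P:3, Q:10 → nearest is M
(4, -1) — d to each: K:5, L:7, M:6, N:8, P:2, Q:9 → nearest is P
4 of the 7 points have P as nearest.

4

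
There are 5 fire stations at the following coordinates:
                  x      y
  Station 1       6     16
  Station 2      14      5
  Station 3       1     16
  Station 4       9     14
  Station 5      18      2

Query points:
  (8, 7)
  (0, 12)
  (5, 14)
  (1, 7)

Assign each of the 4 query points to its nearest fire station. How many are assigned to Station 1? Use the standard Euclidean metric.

(8, 7) — d² to each: Station 1:85, Station 2:40, Station 3:130, Station 4:50, Station 5:125 → nearest is Station 2
(0, 12) — d² to each: Station 1:52, Station 2:245, Station 3:17, Station 4:85, Station 5:424 → nearest is Station 3
(5, 14) — d² to each: Station 1:5, Station 2:162, Station 3:20, Station 4:16, Station 5:313 → nearest is Station 1
(1, 7) — d² to each: Station 1:106, Station 2:173, Station 3:81, Station 4:113, Station 5:314 → nearest is Station 3
1 of the 4 points has Station 1 as nearest.

1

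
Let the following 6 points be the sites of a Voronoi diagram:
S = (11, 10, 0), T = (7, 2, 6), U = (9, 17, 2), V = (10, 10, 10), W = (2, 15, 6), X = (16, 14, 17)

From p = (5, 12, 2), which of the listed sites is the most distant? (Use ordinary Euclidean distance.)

X

Compare squared distances (the ordering matches that of the actual distances):
|pS|² = (5−11)² + (12−10)² + (2−0)² = 36 + 4 + 4 = 44
|pT|² = (5−7)² + (12−2)² + (2−6)² = 4 + 100 + 16 = 120
|pU|² = (5−9)² + (12−17)² + (2−2)² = 16 + 25 + 0 = 41
|pV|² = (5−10)² + (12−10)² + (2−10)² = 25 + 4 + 64 = 93
|pW|² = (5−2)² + (12−15)² + (2−6)² = 9 + 9 + 16 = 34
|pX|² = (5−16)² + (12−14)² + (2−17)² = 121 + 4 + 225 = 350
The largest is to X.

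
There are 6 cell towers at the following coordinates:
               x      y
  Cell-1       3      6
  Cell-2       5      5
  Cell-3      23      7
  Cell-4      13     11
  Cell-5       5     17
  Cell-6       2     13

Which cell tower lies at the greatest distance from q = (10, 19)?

Since √ is increasing, it suffices to compare squared distances:
d²(q, Cell-1) = (10−3)² + (19−6)² = 49 + 169 = 218
d²(q, Cell-2) = (10−5)² + (19−5)² = 25 + 196 = 221
d²(q, Cell-3) = (10−23)² + (19−7)² = 169 + 144 = 313
d²(q, Cell-4) = (10−13)² + (19−11)² = 9 + 64 = 73
d²(q, Cell-5) = (10−5)² + (19−17)² = 25 + 4 = 29
d²(q, Cell-6) = (10−2)² + (19−13)² = 64 + 36 = 100
The largest is to Cell-3.

Cell-3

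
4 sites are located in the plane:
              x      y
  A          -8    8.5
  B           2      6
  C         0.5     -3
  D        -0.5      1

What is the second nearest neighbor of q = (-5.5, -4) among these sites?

D

Compare squared distances (the ordering matches that of the actual distances):
|qA|² = 6.25 + 156.25 = 162.5
|qB|² = 56.25 + 100 = 156.25
|qC|² = 36 + 1 = 37
|qD|² = 25 + 25 = 50
Sorted ascending: C, D, B, … — the second-nearest is D.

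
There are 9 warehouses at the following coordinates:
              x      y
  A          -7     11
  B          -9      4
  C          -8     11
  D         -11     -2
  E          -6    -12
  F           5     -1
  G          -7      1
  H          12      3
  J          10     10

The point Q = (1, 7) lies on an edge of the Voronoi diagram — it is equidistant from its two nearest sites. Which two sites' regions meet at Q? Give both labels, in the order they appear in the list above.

A and F

Squared distances from Q to each site:
|QA|² = (1−(-7))² + (7−11)² = 64 + 16 = 80
|QB|² = (1−(-9))² + (7−4)² = 100 + 9 = 109
|QC|² = (1−(-8))² + (7−11)² = 81 + 16 = 97
|QD|² = (1−(-11))² + (7−(-2))² = 144 + 81 = 225
|QE|² = (1−(-6))² + (7−(-12))² = 49 + 361 = 410
|QF|² = (1−5)² + (7−(-1))² = 16 + 64 = 80
|QG|² = (1−(-7))² + (7−1)² = 64 + 36 = 100
|QH|² = (1−12)² + (7−3)² = 121 + 16 = 137
|QJ|² = (1−10)² + (7−10)² = 81 + 9 = 90
Q is equidistant from A and F (both at squared distance 80), and every other site is strictly farther — so Q lies on the A–F Voronoi edge.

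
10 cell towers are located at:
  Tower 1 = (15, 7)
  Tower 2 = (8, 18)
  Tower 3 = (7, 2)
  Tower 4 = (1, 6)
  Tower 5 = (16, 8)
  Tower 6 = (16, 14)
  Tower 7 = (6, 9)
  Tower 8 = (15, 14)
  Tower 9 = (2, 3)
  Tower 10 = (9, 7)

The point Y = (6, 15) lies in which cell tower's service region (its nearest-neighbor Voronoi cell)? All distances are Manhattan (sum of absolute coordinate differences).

Tower 2

d(Y, Tower 1) = 9 + 8 = 17
d(Y, Tower 2) = 2 + 3 = 5
d(Y, Tower 3) = 1 + 13 = 14
d(Y, Tower 4) = 5 + 9 = 14
d(Y, Tower 5) = 10 + 7 = 17
d(Y, Tower 6) = 10 + 1 = 11
d(Y, Tower 7) = 0 + 6 = 6
d(Y, Tower 8) = 9 + 1 = 10
d(Y, Tower 9) = 4 + 12 = 16
d(Y, Tower 10) = 3 + 8 = 11
Minimum is at Tower 2.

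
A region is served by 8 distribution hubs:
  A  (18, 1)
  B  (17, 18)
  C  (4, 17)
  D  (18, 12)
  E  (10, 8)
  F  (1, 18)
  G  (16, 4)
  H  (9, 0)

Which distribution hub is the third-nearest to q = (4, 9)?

F

Squared Euclidean distances:
|qA|² = (4−18)² + (9−1)² = 196 + 64 = 260
|qB|² = (4−17)² + (9−18)² = 169 + 81 = 250
|qC|² = (4−4)² + (9−17)² = 0 + 64 = 64
|qD|² = (4−18)² + (9−12)² = 196 + 9 = 205
|qE|² = (4−10)² + (9−8)² = 36 + 1 = 37
|qF|² = (4−1)² + (9−18)² = 9 + 81 = 90
|qG|² = (4−16)² + (9−4)² = 144 + 25 = 169
|qH|² = (4−9)² + (9−0)² = 25 + 81 = 106
Sorted ascending: E, C, F, H, … — the third-nearest is F.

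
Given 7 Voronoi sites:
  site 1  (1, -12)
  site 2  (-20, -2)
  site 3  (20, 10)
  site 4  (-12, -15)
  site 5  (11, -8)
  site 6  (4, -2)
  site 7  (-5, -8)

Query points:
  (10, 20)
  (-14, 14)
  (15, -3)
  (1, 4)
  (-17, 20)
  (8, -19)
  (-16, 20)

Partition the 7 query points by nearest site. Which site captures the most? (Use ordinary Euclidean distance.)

(10, 20) — d² to each: site 1:1105, site 2:1384, site 3:200, site 4:1709, site 5:785, site 6:520, site 7:1009 → nearest is site 3
(-14, 14) — d² to each: site 1:901, site 2:292, site 3:1172, site 4:845, site 5:1109, site 6:580, site 7:565 → nearest is site 2
(15, -3) — d² to each: site 1:277, site 2:1226, site 3:194, site 4:873, site 5:41, site 6:122, site 7:425 → nearest is site 5
(1, 4) — d² to each: site 1:256, site 2:477, site 3:397, site 4:530, site 5:244, site 6:45, site 7:180 → nearest is site 6
(-17, 20) — d² to each: site 1:1348, site 2:493, site 3:1469, site 4:1250, site 5:1568, site 6:925, site 7:928 → nearest is site 2
(8, -19) — d² to each: site 1:98, site 2:1073, site 3:985, site 4:416, site 5:130, site 6:305, site 7:290 → nearest is site 1
(-16, 20) — d² to each: site 1:1313, site 2:500, site 3:1396, site 4:1241, site 5:1513, site 6:884, site 7:905 → nearest is site 2
Tally — site 1:1, site 2:3, site 3:1, site 5:1, site 6:1. site 2 captures the most (3).

site 2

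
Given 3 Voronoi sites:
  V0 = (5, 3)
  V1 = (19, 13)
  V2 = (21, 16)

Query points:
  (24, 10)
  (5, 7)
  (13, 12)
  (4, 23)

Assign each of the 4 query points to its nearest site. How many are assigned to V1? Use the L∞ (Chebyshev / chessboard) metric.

3

(24, 10) — d to each: V0:19, V1:5, V2:6 → nearest is V1
(5, 7) — d to each: V0:4, V1:14, V2:16 → nearest is V0
(13, 12) — d to each: V0:9, V1:6, V2:8 → nearest is V1
(4, 23) — d to each: V0:20, V1:15, V2:17 → nearest is V1
3 of the 4 points have V1 as nearest.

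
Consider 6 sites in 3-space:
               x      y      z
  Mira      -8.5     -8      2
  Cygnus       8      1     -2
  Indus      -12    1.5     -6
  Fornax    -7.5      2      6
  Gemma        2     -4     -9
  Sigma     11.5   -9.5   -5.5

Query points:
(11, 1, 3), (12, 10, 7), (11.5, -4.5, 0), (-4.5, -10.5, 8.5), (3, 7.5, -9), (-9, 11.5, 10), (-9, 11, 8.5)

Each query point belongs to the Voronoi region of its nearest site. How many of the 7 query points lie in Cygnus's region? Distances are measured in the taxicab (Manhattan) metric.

(11, 1, 3) — d to each: Mira:29.5, Cygnus:8, Indus:32.5, Fornax:22.5, Gemma:26, Sigma:19.5 → nearest is Cygnus
(12, 10, 7) — d to each: Mira:43.5, Cygnus:22, Indus:45.5, Fornax:28.5, Gemma:40, Sigma:32.5 → nearest is Cygnus
(11.5, -4.5, 0) — d to each: Mira:25.5, Cygnus:11, Indus:35.5, Fornax:31.5, Gemma:19, Sigma:10.5 → nearest is Sigma
(-4.5, -10.5, 8.5) — d to each: Mira:13, Cygnus:34.5, Indus:34, Fornax:18, Gemma:30.5, Sigma:31 → nearest is Mira
(3, 7.5, -9) — d to each: Mira:38, Cygnus:18.5, Indus:24, Fornax:31, Gemma:12.5, Sigma:29 → nearest is Gemma
(-9, 11.5, 10) — d to each: Mira:28, Cygnus:39.5, Indus:29, Fornax:15, Gemma:45.5, Sigma:57 → nearest is Fornax
(-9, 11, 8.5) — d to each: Mira:26, Cygnus:37.5, Indus:27, Fornax:13, Gemma:43.5, Sigma:55 → nearest is Fornax
2 of the 7 points have Cygnus as nearest.

2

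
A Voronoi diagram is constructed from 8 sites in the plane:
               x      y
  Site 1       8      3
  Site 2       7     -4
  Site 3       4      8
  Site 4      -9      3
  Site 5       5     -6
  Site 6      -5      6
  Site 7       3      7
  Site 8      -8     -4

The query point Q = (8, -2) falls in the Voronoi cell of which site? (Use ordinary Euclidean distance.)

Squared Euclidean distances:
d²(Q, Site 1) = 0 + 25 = 25
d²(Q, Site 2) = 1 + 4 = 5
d²(Q, Site 3) = 16 + 100 = 116
d²(Q, Site 4) = 289 + 25 = 314
d²(Q, Site 5) = 9 + 16 = 25
d²(Q, Site 6) = 169 + 64 = 233
d²(Q, Site 7) = 25 + 81 = 106
d²(Q, Site 8) = 256 + 4 = 260
The smallest is to Site 2, so Q lies in the Voronoi region of Site 2.

Site 2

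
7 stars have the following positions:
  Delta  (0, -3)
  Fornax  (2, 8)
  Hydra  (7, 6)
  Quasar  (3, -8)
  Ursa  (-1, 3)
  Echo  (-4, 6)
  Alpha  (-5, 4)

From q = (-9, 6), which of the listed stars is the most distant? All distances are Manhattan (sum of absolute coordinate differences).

d(q, Delta) = |-9−0| + |6−(-3)| = 9 + 9 = 18
d(q, Fornax) = |-9−2| + |6−8| = 11 + 2 = 13
d(q, Hydra) = |-9−7| + |6−6| = 16 + 0 = 16
d(q, Quasar) = |-9−3| + |6−(-8)| = 12 + 14 = 26
d(q, Ursa) = |-9−(-1)| + |6−3| = 8 + 3 = 11
d(q, Echo) = |-9−(-4)| + |6−6| = 5 + 0 = 5
d(q, Alpha) = |-9−(-5)| + |6−4| = 4 + 2 = 6
The largest is to Quasar.

Quasar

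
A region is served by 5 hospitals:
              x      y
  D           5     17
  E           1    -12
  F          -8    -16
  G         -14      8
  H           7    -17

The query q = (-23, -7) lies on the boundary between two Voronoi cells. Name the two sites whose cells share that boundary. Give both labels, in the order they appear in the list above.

Squared distances from q to each site:
|qD|² = (-23−5)² + (-7−17)² = 784 + 576 = 1360
|qE|² = (-23−1)² + (-7−(-12))² = 576 + 25 = 601
|qF|² = (-23−(-8))² + (-7−(-16))² = 225 + 81 = 306
|qG|² = (-23−(-14))² + (-7−8)² = 81 + 225 = 306
|qH|² = (-23−7)² + (-7−(-17))² = 900 + 100 = 1000
q is equidistant from F and G (both at squared distance 306), and every other site is strictly farther — so q lies on the F–G Voronoi edge.

F and G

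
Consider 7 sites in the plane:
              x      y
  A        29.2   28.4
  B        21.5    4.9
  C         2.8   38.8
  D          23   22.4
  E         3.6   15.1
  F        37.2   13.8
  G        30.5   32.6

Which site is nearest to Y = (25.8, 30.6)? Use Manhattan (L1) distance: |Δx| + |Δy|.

d(Y,A) = |25.8−29.2| + |30.6−28.4| = 3.4 + 2.2 = 5.6
d(Y,B) = |25.8−21.5| + |30.6−4.9| = 4.3 + 25.7 = 30
d(Y,C) = |25.8−2.8| + |30.6−38.8| = 23 + 8.2 = 31.2
d(Y,D) = |25.8−23| + |30.6−22.4| = 2.8 + 8.2 = 11
d(Y,E) = |25.8−3.6| + |30.6−15.1| = 22.2 + 15.5 = 37.7
d(Y,F) = |25.8−37.2| + |30.6−13.8| = 11.4 + 16.8 = 28.2
d(Y,G) = |25.8−30.5| + |30.6−32.6| = 4.7 + 2 = 6.7
Minimum is at A.

A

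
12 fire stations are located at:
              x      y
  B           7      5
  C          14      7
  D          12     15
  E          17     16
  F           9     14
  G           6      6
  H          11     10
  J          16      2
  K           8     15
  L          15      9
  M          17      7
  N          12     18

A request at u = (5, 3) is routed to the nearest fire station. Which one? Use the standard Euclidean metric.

Squared Euclidean distances:
|uB|² = 4 + 4 = 8
|uC|² = 81 + 16 = 97
|uD|² = 49 + 144 = 193
|uE|² = 144 + 169 = 313
|uF|² = 16 + 121 = 137
|uG|² = 1 + 9 = 10
|uH|² = 36 + 49 = 85
|uJ|² = 121 + 1 = 122
|uK|² = 9 + 144 = 153
|uL|² = 100 + 36 = 136
|uM|² = 144 + 16 = 160
|uN|² = 49 + 225 = 274
Minimum is at B.

B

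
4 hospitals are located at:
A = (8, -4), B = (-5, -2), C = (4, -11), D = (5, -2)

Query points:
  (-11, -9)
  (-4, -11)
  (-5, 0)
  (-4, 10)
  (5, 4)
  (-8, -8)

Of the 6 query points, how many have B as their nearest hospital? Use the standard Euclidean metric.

4

(-11, -9) — d² to each: A:386, B:85, C:229, D:305 → nearest is B
(-4, -11) — d² to each: A:193, B:82, C:64, D:162 → nearest is C
(-5, 0) — d² to each: A:185, B:4, C:202, D:104 → nearest is B
(-4, 10) — d² to each: A:340, B:145, C:505, D:225 → nearest is B
(5, 4) — d² to each: A:73, B:136, C:226, D:36 → nearest is D
(-8, -8) — d² to each: A:272, B:45, C:153, D:205 → nearest is B
4 of the 6 points have B as nearest.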